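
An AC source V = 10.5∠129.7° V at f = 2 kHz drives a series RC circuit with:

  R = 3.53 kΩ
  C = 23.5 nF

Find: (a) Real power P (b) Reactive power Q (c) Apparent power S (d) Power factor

Step 1 — Angular frequency: ω = 2π·f = 2π·2000 = 1.257e+04 rad/s.
Step 2 — Component impedances:
  R: Z = R = 3530 Ω
  C: Z = 1/(jωC) = -j/(ω·C) = 0 - j3386 Ω
Step 3 — Series combination: Z_total = R + C = 3530 - j3386 Ω = 4892∠-43.8° Ω.
Step 4 — Source phasor: V = 10.5∠129.7° V = -6.707 + j8.079 V.
Step 5 — Current: I = V / Z = -0.002133 + j0.0002426 A = 0.002147∠173.5° A.
Step 6 — Complex power: S = V·I* = 0.01626 - j0.0156 VA.
Step 7 — Real power: P = Re(S) = 0.01626 W.
Step 8 — Reactive power: Q = Im(S) = -0.0156 VAR.
Step 9 — Apparent power: |S| = 0.02254 VA.
Step 10 — Power factor: PF = P/|S| = 0.7216 (leading).

(a) P = 0.01626 W  (b) Q = -0.0156 VAR  (c) S = 0.02254 VA  (d) PF = 0.7216 (leading)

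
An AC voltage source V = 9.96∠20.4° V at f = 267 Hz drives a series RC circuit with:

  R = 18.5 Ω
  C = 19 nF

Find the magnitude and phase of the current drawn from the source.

Step 1 — Angular frequency: ω = 2π·f = 2π·267 = 1678 rad/s.
Step 2 — Component impedances:
  R: Z = R = 18.5 Ω
  C: Z = 1/(jωC) = -j/(ω·C) = 0 - j3.137e+04 Ω
Step 3 — Series combination: Z_total = R + C = 18.5 - j3.137e+04 Ω = 3.137e+04∠-90.0° Ω.
Step 4 — Source phasor: V = 9.96∠20.4° V = 9.335 + j3.472 V.
Step 5 — Ohm's law: I = V / Z_total = (9.335 + j3.472) / (18.5 - j3.137e+04) = -0.0001105 + j0.0002976 A.
Step 6 — Convert to polar: |I| = 0.0003175 A, ∠I = 110.4°.

I = 0.0003175∠110.4° A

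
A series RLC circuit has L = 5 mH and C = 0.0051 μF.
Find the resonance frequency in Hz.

Step 1 — Resonance condition Im(Z)=0 gives ω₀ = 1/√(LC).
Step 2 — ω₀ = 1/√(0.005·5.1e-09) = 1.98e+05 rad/s.
Step 3 — f₀ = ω₀/(2π) = 3.152e+04 Hz.

f₀ = 3.152e+04 Hz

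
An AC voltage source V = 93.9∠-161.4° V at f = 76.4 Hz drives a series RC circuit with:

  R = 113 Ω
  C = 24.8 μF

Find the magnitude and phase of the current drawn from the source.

Step 1 — Angular frequency: ω = 2π·f = 2π·76.4 = 480 rad/s.
Step 2 — Component impedances:
  R: Z = R = 113 Ω
  C: Z = 1/(jωC) = -j/(ω·C) = 0 - j84 Ω
Step 3 — Series combination: Z_total = R + C = 113 - j84 Ω = 140.8∠-36.6° Ω.
Step 4 — Source phasor: V = 93.9∠-161.4° V = -89 - j29.95 V.
Step 5 — Ohm's law: I = V / Z_total = (-89 - j29.95) / (113 - j84) = -0.3804 - j0.5478 A.
Step 6 — Convert to polar: |I| = 0.6669 A, ∠I = -124.8°.

I = 0.6669∠-124.8° A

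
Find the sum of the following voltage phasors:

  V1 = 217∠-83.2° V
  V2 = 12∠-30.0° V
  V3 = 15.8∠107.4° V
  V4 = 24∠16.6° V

Step 1 — Convert each phasor to rectangular form:
  V1 = 217·(cos(-83.2°) + j·sin(-83.2°)) = 25.69 - j215.5 V
  V2 = 12·(cos(-30.0°) + j·sin(-30.0°)) = 10.39 - j6 V
  V3 = 15.8·(cos(107.4°) + j·sin(107.4°)) = -4.725 + j15.08 V
  V4 = 24·(cos(16.6°) + j·sin(16.6°)) = 23 + j6.857 V
Step 2 — Sum components: V_total = 54.36 - j199.5 V.
Step 3 — Convert to polar: |V_total| = 206.8 V, ∠V_total = -74.8°.

V_total = 206.8∠-74.8° V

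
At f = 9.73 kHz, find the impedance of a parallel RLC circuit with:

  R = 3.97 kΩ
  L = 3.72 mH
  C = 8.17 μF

Step 1 — Angular frequency: ω = 2π·f = 2π·9730 = 6.114e+04 rad/s.
Step 2 — Component impedances:
  R: Z = R = 3970 Ω
  L: Z = jωL = j·6.114e+04·0.00372 = 0 + j227.4 Ω
  C: Z = 1/(jωC) = -j/(ω·C) = 0 - j2.002 Ω
Step 3 — Parallel combination: 1/Z_total = 1/R + 1/L + 1/C; Z_total = 0.001028 - j2.02 Ω = 2.02∠-90.0° Ω.

Z = 0.001028 - j2.02 Ω = 2.02∠-90.0° Ω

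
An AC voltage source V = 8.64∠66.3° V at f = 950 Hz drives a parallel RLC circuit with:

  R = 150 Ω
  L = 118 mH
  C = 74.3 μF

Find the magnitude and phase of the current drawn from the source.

Step 1 — Angular frequency: ω = 2π·f = 2π·950 = 5969 rad/s.
Step 2 — Component impedances:
  R: Z = R = 150 Ω
  L: Z = jωL = j·5969·0.118 = 0 + j704.3 Ω
  C: Z = 1/(jωC) = -j/(ω·C) = 0 - j2.255 Ω
Step 3 — Parallel combination: 1/Z_total = 1/R + 1/L + 1/C; Z_total = 0.0341 - j2.262 Ω = 2.262∠-89.1° Ω.
Step 4 — Source phasor: V = 8.64∠66.3° V = 3.473 + j7.911 V.
Step 5 — Ohm's law: I = V / Z_total = (3.473 + j7.911) / (0.0341 - j2.262) = -3.474 + j1.588 A.
Step 6 — Convert to polar: |I| = 3.82 A, ∠I = 155.4°.

I = 3.82∠155.4° A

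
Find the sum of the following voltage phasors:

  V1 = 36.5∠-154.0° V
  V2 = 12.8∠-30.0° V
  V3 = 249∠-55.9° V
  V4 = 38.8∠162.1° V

Step 1 — Convert each phasor to rectangular form:
  V1 = 36.5·(cos(-154.0°) + j·sin(-154.0°)) = -32.81 - j16 V
  V2 = 12.8·(cos(-30.0°) + j·sin(-30.0°)) = 11.09 - j6.4 V
  V3 = 249·(cos(-55.9°) + j·sin(-55.9°)) = 139.6 - j206.2 V
  V4 = 38.8·(cos(162.1°) + j·sin(162.1°)) = -36.92 + j11.93 V
Step 2 — Sum components: V_total = 80.96 - j216.7 V.
Step 3 — Convert to polar: |V_total| = 231.3 V, ∠V_total = -69.5°.

V_total = 231.3∠-69.5° V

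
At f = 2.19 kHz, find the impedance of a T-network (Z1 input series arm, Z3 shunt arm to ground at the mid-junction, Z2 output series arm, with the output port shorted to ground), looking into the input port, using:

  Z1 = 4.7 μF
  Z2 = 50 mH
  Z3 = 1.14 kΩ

Step 1 — Angular frequency: ω = 2π·f = 2π·2190 = 1.376e+04 rad/s.
Step 2 — Component impedances:
  Z1: Z = 1/(jωC) = -j/(ω·C) = 0 - j15.46 Ω
  Z2: Z = jωL = j·1.376e+04·0.05 = 0 + j688 Ω
  Z3: Z = R = 1140 Ω
Step 3 — With the output port shorted to ground, the output series arm Z2 runs from the junction to ground; the shunt arm Z3 also runs from the junction to ground. They appear in parallel: Z3 || Z2 = 304.4 + j504.3 Ω.
Step 4 — Series with input arm Z1: Z_in = Z1 + (Z3 || Z2) = 304.4 + j488.9 Ω = 575.9∠58.1° Ω.

Z = 304.4 + j488.9 Ω = 575.9∠58.1° Ω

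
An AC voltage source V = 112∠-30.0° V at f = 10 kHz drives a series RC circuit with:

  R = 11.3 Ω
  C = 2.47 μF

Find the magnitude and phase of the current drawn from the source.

Step 1 — Angular frequency: ω = 2π·f = 2π·1e+04 = 6.283e+04 rad/s.
Step 2 — Component impedances:
  R: Z = R = 11.3 Ω
  C: Z = 1/(jωC) = -j/(ω·C) = 0 - j6.444 Ω
Step 3 — Series combination: Z_total = R + C = 11.3 - j6.444 Ω = 13.01∠-29.7° Ω.
Step 4 — Source phasor: V = 112∠-30.0° V = 96.99 - j56 V.
Step 5 — Ohm's law: I = V / Z_total = (96.99 - j56) / (11.3 - j6.444) = 8.61 - j0.04617 A.
Step 6 — Convert to polar: |I| = 8.61 A, ∠I = -0.3°.

I = 8.61∠-0.3° A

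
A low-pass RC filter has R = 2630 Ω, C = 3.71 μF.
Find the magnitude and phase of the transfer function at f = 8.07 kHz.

Step 1 — Angular frequency: ω = 2π·8070 = 5.071e+04 rad/s.
Step 2 — Transfer function: H(jω) = 1/(1 + jωRC).
Step 3 — Denominator: 1 + jωRC = 1 + j·5.071e+04·2630·3.71e-06 = 1 + j494.7.
Step 4 — H = 4.085e-06 - j0.002021.
Step 5 — Magnitude: |H| = 0.002021 (-53.9 dB); phase: φ = -89.9°.

|H| = 0.002021 (-53.9 dB), φ = -89.9°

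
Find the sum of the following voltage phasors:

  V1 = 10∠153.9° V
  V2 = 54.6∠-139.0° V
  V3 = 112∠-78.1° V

Step 1 — Convert each phasor to rectangular form:
  V1 = 10·(cos(153.9°) + j·sin(153.9°)) = -8.98 + j4.399 V
  V2 = 54.6·(cos(-139.0°) + j·sin(-139.0°)) = -41.21 - j35.82 V
  V3 = 112·(cos(-78.1°) + j·sin(-78.1°)) = 23.09 - j109.6 V
Step 2 — Sum components: V_total = -27.09 - j141 V.
Step 3 — Convert to polar: |V_total| = 143.6 V, ∠V_total = -100.9°.

V_total = 143.6∠-100.9° V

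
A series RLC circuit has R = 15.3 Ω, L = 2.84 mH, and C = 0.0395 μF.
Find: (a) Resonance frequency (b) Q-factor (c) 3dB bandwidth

Step 1 — Resonance: ω₀ = 1/√(LC) = 1/√(0.00284·3.95e-08) = 9.442e+04 rad/s.
Step 2 — f₀ = ω₀/(2π) = 1.503e+04 Hz.
Step 3 — Series Q: Q = ω₀L/R = 9.442e+04·0.00284/15.3 = 17.53.
Step 4 — Bandwidth: Δω = ω₀/Q = 5387 rad/s; BW = Δω/(2π) = 857.4 Hz.

(a) f₀ = 1.503e+04 Hz  (b) Q = 17.53  (c) BW = 857.4 Hz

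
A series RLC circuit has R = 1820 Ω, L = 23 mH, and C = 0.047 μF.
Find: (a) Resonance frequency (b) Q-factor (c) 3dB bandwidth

Step 1 — Resonance condition Im(Z)=0 gives ω₀ = 1/√(LC).
Step 2 — ω₀ = 1/√(0.023·4.7e-08) = 3.041e+04 rad/s.
Step 3 — f₀ = ω₀/(2π) = 4841 Hz.
Step 4 — Series Q: Q = ω₀L/R = 3.041e+04·0.023/1820 = 0.3844.
Step 5 — 3dB bandwidth: Δω = ω₀/Q = 7.913e+04 rad/s; BW = Δω/(2π) = 1.259e+04 Hz.

(a) f₀ = 4841 Hz  (b) Q = 0.3844  (c) BW = 1.259e+04 Hz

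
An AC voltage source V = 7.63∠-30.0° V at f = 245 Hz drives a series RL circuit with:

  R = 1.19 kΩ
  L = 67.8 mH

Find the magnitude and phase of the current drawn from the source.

Step 1 — Angular frequency: ω = 2π·f = 2π·245 = 1539 rad/s.
Step 2 — Component impedances:
  R: Z = R = 1190 Ω
  L: Z = jωL = j·1539·0.0678 = 0 + j104.4 Ω
Step 3 — Series combination: Z_total = R + L = 1190 + j104.4 Ω = 1195∠5.0° Ω.
Step 4 — Source phasor: V = 7.63∠-30.0° V = 6.608 - j3.815 V.
Step 5 — Ohm's law: I = V / Z_total = (6.608 - j3.815) / (1190 + j104.4) = 0.005231 - j0.003665 A.
Step 6 — Convert to polar: |I| = 0.006387 A, ∠I = -35.0°.

I = 0.006387∠-35.0° A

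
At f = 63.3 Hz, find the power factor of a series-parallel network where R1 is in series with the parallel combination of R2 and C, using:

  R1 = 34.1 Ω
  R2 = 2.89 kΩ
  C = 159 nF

Step 1 — Angular frequency: ω = 2π·f = 2π·63.3 = 397.7 rad/s.
Step 2 — Component impedances:
  R1: Z = R = 34.1 Ω
  R2: Z = R = 2890 Ω
  C: Z = 1/(jωC) = -j/(ω·C) = 0 - j1.581e+04 Ω
Step 3 — Parallel branch: R2 || C = 1/(1/R2 + 1/C) = 2797 - j511.1 Ω.
Step 4 — Series with R1: Z_total = R1 + (R2 || C) = 2831 - j511.1 Ω = 2876∠-10.2° Ω.
Step 5 — Power factor: PF = cos(φ) = Re(Z)/|Z| = 2830.7/2876.5 = 0.9841.
Step 6 — Type: Im(Z) = -511.1 ⇒ leading (phase φ = -10.2°).

PF = 0.9841 (leading, φ = -10.2°)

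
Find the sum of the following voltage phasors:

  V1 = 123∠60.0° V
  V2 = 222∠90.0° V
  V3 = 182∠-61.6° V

Step 1 — Convert each phasor to rectangular form:
  V1 = 123·(cos(60.0°) + j·sin(60.0°)) = 61.5 + j106.5 V
  V2 = 222·(cos(90.0°) + j·sin(90.0°)) = 0 + j222 V
  V3 = 182·(cos(-61.6°) + j·sin(-61.6°)) = 86.56 - j160.1 V
Step 2 — Sum components: V_total = 148.1 + j168.4 V.
Step 3 — Convert to polar: |V_total| = 224.3 V, ∠V_total = 48.7°.

V_total = 224.3∠48.7° V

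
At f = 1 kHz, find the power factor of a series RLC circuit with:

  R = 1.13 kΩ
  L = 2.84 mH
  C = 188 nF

Step 1 — Angular frequency: ω = 2π·f = 2π·1000 = 6283 rad/s.
Step 2 — Component impedances:
  R: Z = R = 1130 Ω
  L: Z = jωL = j·6283·0.00284 = 0 + j17.84 Ω
  C: Z = 1/(jωC) = -j/(ω·C) = 0 - j846.6 Ω
Step 3 — Series combination: Z_total = R + L + C = 1130 - j828.7 Ω = 1401∠-36.3° Ω.
Step 4 — Power factor: PF = cos(φ) = Re(Z)/|Z| = 1130/1401.3 = 0.8064.
Step 5 — Type: Im(Z) = -828.7 ⇒ leading (phase φ = -36.3°).

PF = 0.8064 (leading, φ = -36.3°)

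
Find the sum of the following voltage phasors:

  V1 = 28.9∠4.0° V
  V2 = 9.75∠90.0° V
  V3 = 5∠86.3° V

Step 1 — Convert each phasor to rectangular form:
  V1 = 28.9·(cos(4.0°) + j·sin(4.0°)) = 28.83 + j2.016 V
  V2 = 9.75·(cos(90.0°) + j·sin(90.0°)) = 0 + j9.75 V
  V3 = 5·(cos(86.3°) + j·sin(86.3°)) = 0.3227 + j4.99 V
Step 2 — Sum components: V_total = 29.15 + j16.76 V.
Step 3 — Convert to polar: |V_total| = 33.62 V, ∠V_total = 29.9°.

V_total = 33.62∠29.9° V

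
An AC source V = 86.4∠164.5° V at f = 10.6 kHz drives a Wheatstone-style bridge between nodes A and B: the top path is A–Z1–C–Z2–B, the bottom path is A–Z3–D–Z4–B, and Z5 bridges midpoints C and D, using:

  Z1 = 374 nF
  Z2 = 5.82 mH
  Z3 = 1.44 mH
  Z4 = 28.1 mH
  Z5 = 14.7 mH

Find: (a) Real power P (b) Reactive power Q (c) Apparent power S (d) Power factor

Step 1 — Angular frequency: ω = 2π·f = 2π·1.06e+04 = 6.66e+04 rad/s.
Step 2 — Component impedances:
  Z1: Z = 1/(jωC) = -j/(ω·C) = 0 - j40.15 Ω
  Z2: Z = jωL = j·6.66e+04·0.00582 = 0 + j387.6 Ω
  Z3: Z = jωL = j·6.66e+04·0.00144 = 0 + j95.91 Ω
  Z4: Z = jωL = j·6.66e+04·0.0281 = 0 + j1872 Ω
  Z5: Z = jωL = j·6.66e+04·0.0147 = 0 + j979 Ω
Step 3 — Bridge requires nodal analysis (the Z5 bridge couples midpoints C and D, so the two paths cannot be reduced to a simple series/parallel combination). Setting node B to ground and injecting 1 A at node A, the 3-node admittance system at A, C, D solves to V_A = Z_AB = 0 + j293 Ω = 293∠90.0° Ω.
Step 4 — Source phasor: V = 86.4∠164.5° V = -83.26 + j23.09 V.
Step 5 — Current: I = V / Z = 0.07879 + j0.2841 A = 0.2948∠74.5° A.
Step 6 — Complex power: S = V·I* = 0 + j25.47 VA.
Step 7 — Real power: P = Re(S) = 0 W.
Step 8 — Reactive power: Q = Im(S) = 25.47 VAR.
Step 9 — Apparent power: |S| = 25.47 VA.
Step 10 — Power factor: PF = P/|S| = 0 (lagging).

(a) P = 0 W  (b) Q = 25.47 VAR  (c) S = 25.47 VA  (d) PF = 0 (lagging)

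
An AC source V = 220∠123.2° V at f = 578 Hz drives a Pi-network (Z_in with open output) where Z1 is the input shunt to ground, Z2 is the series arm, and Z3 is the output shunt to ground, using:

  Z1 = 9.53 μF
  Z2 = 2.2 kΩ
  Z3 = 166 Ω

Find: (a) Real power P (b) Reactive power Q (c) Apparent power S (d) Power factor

Step 1 — Angular frequency: ω = 2π·f = 2π·578 = 3632 rad/s.
Step 2 — Component impedances:
  Z1: Z = 1/(jωC) = -j/(ω·C) = 0 - j28.89 Ω
  Z2: Z = R = 2200 Ω
  Z3: Z = R = 166 Ω
Step 3 — With open output, the series arm Z2 and the output shunt Z3 appear in series to ground: Z2 + Z3 = 2366 Ω.
Step 4 — Parallel with input shunt Z1: Z_in = Z1 || (Z2 + Z3) = 0.3528 - j28.89 Ω = 28.89∠-89.3° Ω.
Step 5 — Source phasor: V = 220∠123.2° V = -120.5 + j184.1 V.
Step 6 — Current: I = V / Z = -6.422 - j4.091 A = 7.615∠-147.5° A.
Step 7 — Complex power: S = V·I* = 20.46 - j1675 VA.
Step 8 — Real power: P = Re(S) = 20.46 W.
Step 9 — Reactive power: Q = Im(S) = -1675 VAR.
Step 10 — Apparent power: |S| = 1675 VA.
Step 11 — Power factor: PF = P/|S| = 0.01221 (leading).

(a) P = 20.46 W  (b) Q = -1675 VAR  (c) S = 1675 VA  (d) PF = 0.01221 (leading)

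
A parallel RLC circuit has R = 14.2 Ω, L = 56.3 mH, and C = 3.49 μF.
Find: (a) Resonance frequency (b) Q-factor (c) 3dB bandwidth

Step 1 — Resonance: ω₀ = 1/√(LC) = 1/√(0.0563·3.49e-06) = 2256 rad/s.
Step 2 — f₀ = ω₀/(2π) = 359 Hz.
Step 3 — Parallel Q: Q = R/(ω₀L) = 14.2/(2256·0.0563) = 0.1118.
Step 4 — Bandwidth: Δω = ω₀/Q = 2.018e+04 rad/s; BW = Δω/(2π) = 3211 Hz.

(a) f₀ = 359 Hz  (b) Q = 0.1118  (c) BW = 3211 Hz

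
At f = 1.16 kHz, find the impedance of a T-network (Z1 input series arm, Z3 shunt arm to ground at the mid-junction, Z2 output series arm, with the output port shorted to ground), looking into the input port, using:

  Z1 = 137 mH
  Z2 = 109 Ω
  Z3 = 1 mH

Step 1 — Angular frequency: ω = 2π·f = 2π·1160 = 7288 rad/s.
Step 2 — Component impedances:
  Z1: Z = jωL = j·7288·0.137 = 0 + j998.5 Ω
  Z2: Z = R = 109 Ω
  Z3: Z = jωL = j·7288·0.001 = 0 + j7.288 Ω
Step 3 — With the output port shorted to ground, the output series arm Z2 runs from the junction to ground; the shunt arm Z3 also runs from the junction to ground. They appear in parallel: Z3 || Z2 = 0.4852 + j7.256 Ω.
Step 4 — Series with input arm Z1: Z_in = Z1 + (Z3 || Z2) = 0.4852 + j1006 Ω = 1006∠90.0° Ω.

Z = 0.4852 + j1006 Ω = 1006∠90.0° Ω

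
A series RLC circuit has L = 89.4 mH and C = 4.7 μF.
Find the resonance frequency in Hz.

Step 1 — Resonance condition Im(Z)=0 gives ω₀ = 1/√(LC).
Step 2 — ω₀ = 1/√(0.0894·4.7e-06) = 1543 rad/s.
Step 3 — f₀ = ω₀/(2π) = 245.5 Hz.

f₀ = 245.5 Hz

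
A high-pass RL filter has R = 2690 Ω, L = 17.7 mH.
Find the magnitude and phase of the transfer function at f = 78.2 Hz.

Step 1 — Angular frequency: ω = 2π·78.2 = 491.3 rad/s.
Step 2 — Transfer function: H(jω) = jωL/(R + jωL).
Step 3 — Numerator jωL = j·8.697; denominator R + jωL = 2690 + j8.697.
Step 4 — H = 1.045e-05 + j0.003233.
Step 5 — Magnitude: |H| = 0.003233 (-49.8 dB); phase: φ = 89.8°.

|H| = 0.003233 (-49.8 dB), φ = 89.8°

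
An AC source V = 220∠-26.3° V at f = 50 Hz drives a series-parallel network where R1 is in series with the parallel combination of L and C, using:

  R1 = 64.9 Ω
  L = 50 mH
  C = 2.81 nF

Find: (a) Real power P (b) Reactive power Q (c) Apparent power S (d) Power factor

Step 1 — Angular frequency: ω = 2π·f = 2π·50 = 314.2 rad/s.
Step 2 — Component impedances:
  R1: Z = R = 64.9 Ω
  L: Z = jωL = j·314.2·0.05 = 0 + j15.71 Ω
  C: Z = 1/(jωC) = -j/(ω·C) = 0 - j1.133e+06 Ω
Step 3 — Parallel branch: L || C = 1/(1/L + 1/C) = 0 + j15.71 Ω.
Step 4 — Series with R1: Z_total = R1 + (L || C) = 64.9 + j15.71 Ω = 66.77∠13.6° Ω.
Step 5 — Source phasor: V = 220∠-26.3° V = 197.2 - j97.48 V.
Step 6 — Current: I = V / Z = 2.527 - j2.114 A = 3.295∠-39.9° A.
Step 7 — Complex power: S = V·I* = 704.5 + j170.5 VA.
Step 8 — Real power: P = Re(S) = 704.5 W.
Step 9 — Reactive power: Q = Im(S) = 170.5 VAR.
Step 10 — Apparent power: |S| = 724.8 VA.
Step 11 — Power factor: PF = P/|S| = 0.9719 (lagging).

(a) P = 704.5 W  (b) Q = 170.5 VAR  (c) S = 724.8 VA  (d) PF = 0.9719 (lagging)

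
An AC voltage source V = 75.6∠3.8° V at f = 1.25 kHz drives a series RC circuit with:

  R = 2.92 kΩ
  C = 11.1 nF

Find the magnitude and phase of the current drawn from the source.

Step 1 — Angular frequency: ω = 2π·f = 2π·1250 = 7854 rad/s.
Step 2 — Component impedances:
  R: Z = R = 2920 Ω
  C: Z = 1/(jωC) = -j/(ω·C) = 0 - j1.147e+04 Ω
Step 3 — Series combination: Z_total = R + C = 2920 - j1.147e+04 Ω = 1.184e+04∠-75.7° Ω.
Step 4 — Source phasor: V = 75.6∠3.8° V = 75.43 + j5.01 V.
Step 5 — Ohm's law: I = V / Z_total = (75.43 + j5.01) / (2920 - j1.147e+04) = 0.001162 + j0.00628 A.
Step 6 — Convert to polar: |I| = 0.006387 A, ∠I = 79.5°.

I = 0.006387∠79.5° A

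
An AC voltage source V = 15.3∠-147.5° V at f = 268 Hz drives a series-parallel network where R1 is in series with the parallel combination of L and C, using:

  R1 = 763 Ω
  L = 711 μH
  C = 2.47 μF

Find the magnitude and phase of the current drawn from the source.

Step 1 — Angular frequency: ω = 2π·f = 2π·268 = 1684 rad/s.
Step 2 — Component impedances:
  R1: Z = R = 763 Ω
  L: Z = jωL = j·1684·0.000711 = 0 + j1.197 Ω
  C: Z = 1/(jωC) = -j/(ω·C) = 0 - j240.4 Ω
Step 3 — Parallel branch: L || C = 1/(1/L + 1/C) = 0 + j1.203 Ω.
Step 4 — Series with R1: Z_total = R1 + (L || C) = 763 + j1.203 Ω = 763∠0.1° Ω.
Step 5 — Source phasor: V = 15.3∠-147.5° V = -12.9 - j8.221 V.
Step 6 — Ohm's law: I = V / Z_total = (-12.9 - j8.221) / (763 + j1.203) = -0.01693 - j0.01075 A.
Step 7 — Convert to polar: |I| = 0.02005 A, ∠I = -147.6°.

I = 0.02005∠-147.6° A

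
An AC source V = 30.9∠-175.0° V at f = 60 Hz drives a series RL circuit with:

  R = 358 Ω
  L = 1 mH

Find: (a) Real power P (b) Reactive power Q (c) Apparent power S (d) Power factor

Step 1 — Angular frequency: ω = 2π·f = 2π·60 = 377 rad/s.
Step 2 — Component impedances:
  R: Z = R = 358 Ω
  L: Z = jωL = j·377·0.001 = 0 + j0.377 Ω
Step 3 — Series combination: Z_total = R + L = 358 + j0.377 Ω = 358∠0.1° Ω.
Step 4 — Source phasor: V = 30.9∠-175.0° V = -30.78 - j2.693 V.
Step 5 — Current: I = V / Z = -0.08599 - j0.007432 A = 0.08631∠-175.1° A.
Step 6 — Complex power: S = V·I* = 2.667 + j0.002809 VA.
Step 7 — Real power: P = Re(S) = 2.667 W.
Step 8 — Reactive power: Q = Im(S) = 0.002809 VAR.
Step 9 — Apparent power: |S| = 2.667 VA.
Step 10 — Power factor: PF = P/|S| = 1 (lagging).

(a) P = 2.667 W  (b) Q = 0.002809 VAR  (c) S = 2.667 VA  (d) PF = 1 (lagging)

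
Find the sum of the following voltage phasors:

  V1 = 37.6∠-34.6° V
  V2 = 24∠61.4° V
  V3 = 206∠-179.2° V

Step 1 — Convert each phasor to rectangular form:
  V1 = 37.6·(cos(-34.6°) + j·sin(-34.6°)) = 30.95 - j21.35 V
  V2 = 24·(cos(61.4°) + j·sin(61.4°)) = 11.49 + j21.07 V
  V3 = 206·(cos(-179.2°) + j·sin(-179.2°)) = -206 - j2.876 V
Step 2 — Sum components: V_total = -163.5 - j3.156 V.
Step 3 — Convert to polar: |V_total| = 163.6 V, ∠V_total = -178.9°.

V_total = 163.6∠-178.9° V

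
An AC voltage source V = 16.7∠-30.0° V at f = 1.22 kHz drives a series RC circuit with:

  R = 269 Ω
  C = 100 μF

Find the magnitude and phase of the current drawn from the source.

Step 1 — Angular frequency: ω = 2π·f = 2π·1220 = 7665 rad/s.
Step 2 — Component impedances:
  R: Z = R = 269 Ω
  C: Z = 1/(jωC) = -j/(ω·C) = 0 - j1.305 Ω
Step 3 — Series combination: Z_total = R + C = 269 - j1.305 Ω = 269∠-0.3° Ω.
Step 4 — Source phasor: V = 16.7∠-30.0° V = 14.46 - j8.35 V.
Step 5 — Ohm's law: I = V / Z_total = (14.46 - j8.35) / (269 - j1.305) = 0.05391 - j0.03078 A.
Step 6 — Convert to polar: |I| = 0.06208 A, ∠I = -29.7°.

I = 0.06208∠-29.7° A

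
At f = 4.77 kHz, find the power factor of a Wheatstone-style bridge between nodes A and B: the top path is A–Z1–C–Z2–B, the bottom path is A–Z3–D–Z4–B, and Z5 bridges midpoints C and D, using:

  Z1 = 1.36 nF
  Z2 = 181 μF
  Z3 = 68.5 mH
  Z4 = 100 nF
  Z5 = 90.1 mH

Step 1 — Angular frequency: ω = 2π·f = 2π·4770 = 2.997e+04 rad/s.
Step 2 — Component impedances:
  Z1: Z = 1/(jωC) = -j/(ω·C) = 0 - j2.453e+04 Ω
  Z2: Z = 1/(jωC) = -j/(ω·C) = 0 - j0.1843 Ω
  Z3: Z = jωL = j·2.997e+04·0.0685 = 0 + j2053 Ω
  Z4: Z = 1/(jωC) = -j/(ω·C) = 0 - j333.7 Ω
  Z5: Z = jωL = j·2.997e+04·0.0901 = 0 + j2700 Ω
Step 3 — Bridge requires nodal analysis (the Z5 bridge couples midpoints C and D, so the two paths cannot be reduced to a simple series/parallel combination). Setting node B to ground and injecting 1 A at node A, the 3-node admittance system at A, C, D solves to V_A = Z_AB = 0 + j1795 Ω = 1795∠90.0° Ω.
Step 4 — Power factor: PF = cos(φ) = Re(Z)/|Z| = 0/1795 = 0.
Step 5 — Type: Im(Z) = 1795 ⇒ lagging (phase φ = 90.0°).

PF = 0 (lagging, φ = 90.0°)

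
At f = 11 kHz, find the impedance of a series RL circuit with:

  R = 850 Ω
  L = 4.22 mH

Step 1 — Angular frequency: ω = 2π·f = 2π·1.1e+04 = 6.912e+04 rad/s.
Step 2 — Component impedances:
  R: Z = R = 850 Ω
  L: Z = jωL = j·6.912e+04·0.00422 = 0 + j291.7 Ω
Step 3 — Series combination: Z_total = R + L = 850 + j291.7 Ω = 898.6∠18.9° Ω.

Z = 850 + j291.7 Ω = 898.6∠18.9° Ω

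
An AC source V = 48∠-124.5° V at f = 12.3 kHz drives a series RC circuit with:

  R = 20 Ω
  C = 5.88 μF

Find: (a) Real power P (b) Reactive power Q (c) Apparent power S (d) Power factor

Step 1 — Angular frequency: ω = 2π·f = 2π·1.23e+04 = 7.728e+04 rad/s.
Step 2 — Component impedances:
  R: Z = R = 20 Ω
  C: Z = 1/(jωC) = -j/(ω·C) = 0 - j2.201 Ω
Step 3 — Series combination: Z_total = R + C = 20 - j2.201 Ω = 20.12∠-6.3° Ω.
Step 4 — Source phasor: V = 48∠-124.5° V = -27.19 - j39.56 V.
Step 5 — Current: I = V / Z = -1.128 - j2.102 A = 2.386∠-118.2° A.
Step 6 — Complex power: S = V·I* = 113.8 - j12.52 VA.
Step 7 — Real power: P = Re(S) = 113.8 W.
Step 8 — Reactive power: Q = Im(S) = -12.52 VAR.
Step 9 — Apparent power: |S| = 114.5 VA.
Step 10 — Power factor: PF = P/|S| = 0.994 (leading).

(a) P = 113.8 W  (b) Q = -12.52 VAR  (c) S = 114.5 VA  (d) PF = 0.994 (leading)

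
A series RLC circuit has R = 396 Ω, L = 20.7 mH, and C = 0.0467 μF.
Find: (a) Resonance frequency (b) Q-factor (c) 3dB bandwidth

Step 1 — Resonance: ω₀ = 1/√(LC) = 1/√(0.0207·4.67e-08) = 3.216e+04 rad/s.
Step 2 — f₀ = ω₀/(2π) = 5119 Hz.
Step 3 — Series Q: Q = ω₀L/R = 3.216e+04·0.0207/396 = 1.681.
Step 4 — Bandwidth: Δω = ω₀/Q = 1.913e+04 rad/s; BW = Δω/(2π) = 3045 Hz.

(a) f₀ = 5119 Hz  (b) Q = 1.681  (c) BW = 3045 Hz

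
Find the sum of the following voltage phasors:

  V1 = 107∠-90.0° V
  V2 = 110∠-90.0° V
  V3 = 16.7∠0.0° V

Step 1 — Convert each phasor to rectangular form:
  V1 = 107·(cos(-90.0°) + j·sin(-90.0°)) = 0 - j107 V
  V2 = 110·(cos(-90.0°) + j·sin(-90.0°)) = 0 - j110 V
  V3 = 16.7·(cos(0.0°) + j·sin(0.0°)) = 16.7 V
Step 2 — Sum components: V_total = 16.7 - j217 V.
Step 3 — Convert to polar: |V_total| = 217.6 V, ∠V_total = -85.6°.

V_total = 217.6∠-85.6° V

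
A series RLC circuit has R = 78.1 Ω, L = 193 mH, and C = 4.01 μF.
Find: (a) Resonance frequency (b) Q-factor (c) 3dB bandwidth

Step 1 — Resonance: ω₀ = 1/√(LC) = 1/√(0.193·4.01e-06) = 1137 rad/s.
Step 2 — f₀ = ω₀/(2π) = 180.9 Hz.
Step 3 — Series Q: Q = ω₀L/R = 1137·0.193/78.1 = 2.809.
Step 4 — Bandwidth: Δω = ω₀/Q = 404.7 rad/s; BW = Δω/(2π) = 64.4 Hz.

(a) f₀ = 180.9 Hz  (b) Q = 2.809  (c) BW = 64.4 Hz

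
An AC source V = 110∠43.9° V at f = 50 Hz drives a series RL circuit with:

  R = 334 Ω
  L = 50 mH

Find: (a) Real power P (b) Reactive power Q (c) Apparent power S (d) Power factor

Step 1 — Angular frequency: ω = 2π·f = 2π·50 = 314.2 rad/s.
Step 2 — Component impedances:
  R: Z = R = 334 Ω
  L: Z = jωL = j·314.2·0.05 = 0 + j15.71 Ω
Step 3 — Series combination: Z_total = R + L = 334 + j15.71 Ω = 334.4∠2.7° Ω.
Step 4 — Source phasor: V = 110∠43.9° V = 79.26 + j76.27 V.
Step 5 — Current: I = V / Z = 0.2475 + j0.2167 A = 0.329∠41.2° A.
Step 6 — Complex power: S = V·I* = 36.15 + j1.7 VA.
Step 7 — Real power: P = Re(S) = 36.15 W.
Step 8 — Reactive power: Q = Im(S) = 1.7 VAR.
Step 9 — Apparent power: |S| = 36.19 VA.
Step 10 — Power factor: PF = P/|S| = 0.9989 (lagging).

(a) P = 36.15 W  (b) Q = 1.7 VAR  (c) S = 36.19 VA  (d) PF = 0.9989 (lagging)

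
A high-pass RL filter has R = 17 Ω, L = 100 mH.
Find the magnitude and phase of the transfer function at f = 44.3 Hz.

Step 1 — Angular frequency: ω = 2π·44.3 = 278.3 rad/s.
Step 2 — Transfer function: H(jω) = jωL/(R + jωL).
Step 3 — Numerator jωL = j·27.83; denominator R + jωL = 17 + j27.83.
Step 4 — H = 0.7283 + j0.4448.
Step 5 — Magnitude: |H| = 0.8534 (-1.4 dB); phase: φ = 31.4°.

|H| = 0.8534 (-1.4 dB), φ = 31.4°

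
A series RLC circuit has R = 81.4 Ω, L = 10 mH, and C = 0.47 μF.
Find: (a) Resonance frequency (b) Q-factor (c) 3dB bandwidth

Step 1 — Resonance: ω₀ = 1/√(LC) = 1/√(0.01·4.7e-07) = 1.459e+04 rad/s.
Step 2 — f₀ = ω₀/(2π) = 2322 Hz.
Step 3 — Series Q: Q = ω₀L/R = 1.459e+04·0.01/81.4 = 1.792.
Step 4 — Bandwidth: Δω = ω₀/Q = 8140 rad/s; BW = Δω/(2π) = 1296 Hz.

(a) f₀ = 2322 Hz  (b) Q = 1.792  (c) BW = 1296 Hz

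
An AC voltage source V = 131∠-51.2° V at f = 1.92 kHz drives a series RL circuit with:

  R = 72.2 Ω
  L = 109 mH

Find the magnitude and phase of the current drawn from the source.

Step 1 — Angular frequency: ω = 2π·f = 2π·1920 = 1.206e+04 rad/s.
Step 2 — Component impedances:
  R: Z = R = 72.2 Ω
  L: Z = jωL = j·1.206e+04·0.109 = 0 + j1315 Ω
Step 3 — Series combination: Z_total = R + L = 72.2 + j1315 Ω = 1317∠86.9° Ω.
Step 4 — Source phasor: V = 131∠-51.2° V = 82.09 - j102.1 V.
Step 5 — Ohm's law: I = V / Z_total = (82.09 - j102.1) / (72.2 + j1315) = -0.07399 - j0.06649 A.
Step 6 — Convert to polar: |I| = 0.09947 A, ∠I = -138.1°.

I = 0.09947∠-138.1° A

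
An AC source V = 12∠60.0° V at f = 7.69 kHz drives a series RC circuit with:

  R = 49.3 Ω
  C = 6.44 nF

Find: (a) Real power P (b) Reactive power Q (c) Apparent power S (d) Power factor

Step 1 — Angular frequency: ω = 2π·f = 2π·7690 = 4.832e+04 rad/s.
Step 2 — Component impedances:
  R: Z = R = 49.3 Ω
  C: Z = 1/(jωC) = -j/(ω·C) = 0 - j3214 Ω
Step 3 — Series combination: Z_total = R + C = 49.3 - j3214 Ω = 3214∠-89.1° Ω.
Step 4 — Source phasor: V = 12∠60.0° V = 6 + j10.39 V.
Step 5 — Current: I = V / Z = -0.003204 + j0.001916 A = 0.003734∠149.1° A.
Step 6 — Complex power: S = V·I* = 0.0006872 - j0.0448 VA.
Step 7 — Real power: P = Re(S) = 0.0006872 W.
Step 8 — Reactive power: Q = Im(S) = -0.0448 VAR.
Step 9 — Apparent power: |S| = 0.0448 VA.
Step 10 — Power factor: PF = P/|S| = 0.01534 (leading).

(a) P = 0.0006872 W  (b) Q = -0.0448 VAR  (c) S = 0.0448 VA  (d) PF = 0.01534 (leading)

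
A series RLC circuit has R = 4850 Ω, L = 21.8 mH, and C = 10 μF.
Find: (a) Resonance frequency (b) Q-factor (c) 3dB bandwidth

Step 1 — Resonance: ω₀ = 1/√(LC) = 1/√(0.0218·1e-05) = 2142 rad/s.
Step 2 — f₀ = ω₀/(2π) = 340.9 Hz.
Step 3 — Series Q: Q = ω₀L/R = 2142·0.0218/4850 = 0.009627.
Step 4 — Bandwidth: Δω = ω₀/Q = 2.225e+05 rad/s; BW = Δω/(2π) = 3.541e+04 Hz.

(a) f₀ = 340.9 Hz  (b) Q = 0.009627  (c) BW = 3.541e+04 Hz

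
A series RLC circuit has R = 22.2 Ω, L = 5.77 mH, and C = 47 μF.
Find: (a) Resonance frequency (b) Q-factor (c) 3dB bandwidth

Step 1 — Resonance condition Im(Z)=0 gives ω₀ = 1/√(LC).
Step 2 — ω₀ = 1/√(0.00577·4.7e-05) = 1920 rad/s.
Step 3 — f₀ = ω₀/(2π) = 305.6 Hz.
Step 4 — Series Q: Q = ω₀L/R = 1920·0.00577/22.2 = 0.4991.
Step 5 — 3dB bandwidth: Δω = ω₀/Q = 3847 rad/s; BW = Δω/(2π) = 612.3 Hz.

(a) f₀ = 305.6 Hz  (b) Q = 0.4991  (c) BW = 612.3 Hz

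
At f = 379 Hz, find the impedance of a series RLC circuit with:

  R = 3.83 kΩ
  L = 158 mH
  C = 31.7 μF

Step 1 — Angular frequency: ω = 2π·f = 2π·379 = 2381 rad/s.
Step 2 — Component impedances:
  R: Z = R = 3830 Ω
  L: Z = jωL = j·2381·0.158 = 0 + j376.2 Ω
  C: Z = 1/(jωC) = -j/(ω·C) = 0 - j13.25 Ω
Step 3 — Series combination: Z_total = R + L + C = 3830 + j363 Ω = 3847∠5.4° Ω.

Z = 3830 + j363 Ω = 3847∠5.4° Ω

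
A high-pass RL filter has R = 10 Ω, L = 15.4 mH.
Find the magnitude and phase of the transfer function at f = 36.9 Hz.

Step 1 — Angular frequency: ω = 2π·36.9 = 231.8 rad/s.
Step 2 — Transfer function: H(jω) = jωL/(R + jωL).
Step 3 — Numerator jωL = j·3.57; denominator R + jωL = 10 + j3.57.
Step 4 — H = 0.1131 + j0.3167.
Step 5 — Magnitude: |H| = 0.3363 (-9.5 dB); phase: φ = 70.4°.

|H| = 0.3363 (-9.5 dB), φ = 70.4°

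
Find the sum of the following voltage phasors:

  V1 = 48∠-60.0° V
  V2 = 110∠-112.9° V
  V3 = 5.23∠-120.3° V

Step 1 — Convert each phasor to rectangular form:
  V1 = 48·(cos(-60.0°) + j·sin(-60.0°)) = 24 - j41.57 V
  V2 = 110·(cos(-112.9°) + j·sin(-112.9°)) = -42.8 - j101.3 V
  V3 = 5.23·(cos(-120.3°) + j·sin(-120.3°)) = -2.639 - j4.516 V
Step 2 — Sum components: V_total = -21.44 - j147.4 V.
Step 3 — Convert to polar: |V_total| = 149 V, ∠V_total = -98.3°.

V_total = 149∠-98.3° V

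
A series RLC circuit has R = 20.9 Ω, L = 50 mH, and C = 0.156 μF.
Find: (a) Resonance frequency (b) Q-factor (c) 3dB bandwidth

Step 1 — Resonance: ω₀ = 1/√(LC) = 1/√(0.05·1.56e-07) = 1.132e+04 rad/s.
Step 2 — f₀ = ω₀/(2π) = 1802 Hz.
Step 3 — Series Q: Q = ω₀L/R = 1.132e+04·0.05/20.9 = 27.09.
Step 4 — Bandwidth: Δω = ω₀/Q = 418 rad/s; BW = Δω/(2π) = 66.53 Hz.

(a) f₀ = 1802 Hz  (b) Q = 27.09  (c) BW = 66.53 Hz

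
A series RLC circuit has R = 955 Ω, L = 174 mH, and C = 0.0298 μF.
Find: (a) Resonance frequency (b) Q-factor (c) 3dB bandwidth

Step 1 — Resonance: ω₀ = 1/√(LC) = 1/√(0.174·2.98e-08) = 1.389e+04 rad/s.
Step 2 — f₀ = ω₀/(2π) = 2210 Hz.
Step 3 — Series Q: Q = ω₀L/R = 1.389e+04·0.174/955 = 2.53.
Step 4 — Bandwidth: Δω = ω₀/Q = 5489 rad/s; BW = Δω/(2π) = 873.5 Hz.

(a) f₀ = 2210 Hz  (b) Q = 2.53  (c) BW = 873.5 Hz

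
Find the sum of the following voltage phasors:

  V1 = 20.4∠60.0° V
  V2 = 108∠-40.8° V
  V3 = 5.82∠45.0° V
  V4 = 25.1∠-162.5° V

Step 1 — Convert each phasor to rectangular form:
  V1 = 20.4·(cos(60.0°) + j·sin(60.0°)) = 10.2 + j17.67 V
  V2 = 108·(cos(-40.8°) + j·sin(-40.8°)) = 81.76 - j70.57 V
  V3 = 5.82·(cos(45.0°) + j·sin(45.0°)) = 4.115 + j4.115 V
  V4 = 25.1·(cos(-162.5°) + j·sin(-162.5°)) = -23.94 - j7.548 V
Step 2 — Sum components: V_total = 72.13 - j56.33 V.
Step 3 — Convert to polar: |V_total| = 91.52 V, ∠V_total = -38.0°.

V_total = 91.52∠-38.0° V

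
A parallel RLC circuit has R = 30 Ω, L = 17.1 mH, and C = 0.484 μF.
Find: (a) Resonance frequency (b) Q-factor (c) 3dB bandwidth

Step 1 — Resonance: ω₀ = 1/√(LC) = 1/√(0.0171·4.84e-07) = 1.099e+04 rad/s.
Step 2 — f₀ = ω₀/(2π) = 1749 Hz.
Step 3 — Parallel Q: Q = R/(ω₀L) = 30/(1.099e+04·0.0171) = 0.1596.
Step 4 — Bandwidth: Δω = ω₀/Q = 6.887e+04 rad/s; BW = Δω/(2π) = 1.096e+04 Hz.

(a) f₀ = 1749 Hz  (b) Q = 0.1596  (c) BW = 1.096e+04 Hz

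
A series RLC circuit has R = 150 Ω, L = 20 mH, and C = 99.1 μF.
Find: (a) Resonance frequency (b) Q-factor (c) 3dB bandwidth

Step 1 — Resonance: ω₀ = 1/√(LC) = 1/√(0.02·9.91e-05) = 710.3 rad/s.
Step 2 — f₀ = ω₀/(2π) = 113 Hz.
Step 3 — Series Q: Q = ω₀L/R = 710.3·0.02/150 = 0.09471.
Step 4 — Bandwidth: Δω = ω₀/Q = 7500 rad/s; BW = Δω/(2π) = 1194 Hz.

(a) f₀ = 113 Hz  (b) Q = 0.09471  (c) BW = 1194 Hz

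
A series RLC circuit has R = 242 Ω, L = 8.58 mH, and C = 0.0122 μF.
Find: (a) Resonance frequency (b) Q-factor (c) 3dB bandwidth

Step 1 — Resonance condition Im(Z)=0 gives ω₀ = 1/√(LC).
Step 2 — ω₀ = 1/√(0.00858·1.22e-08) = 9.774e+04 rad/s.
Step 3 — f₀ = ω₀/(2π) = 1.556e+04 Hz.
Step 4 — Series Q: Q = ω₀L/R = 9.774e+04·0.00858/242 = 3.465.
Step 5 — 3dB bandwidth: Δω = ω₀/Q = 2.821e+04 rad/s; BW = Δω/(2π) = 4489 Hz.

(a) f₀ = 1.556e+04 Hz  (b) Q = 3.465  (c) BW = 4489 Hz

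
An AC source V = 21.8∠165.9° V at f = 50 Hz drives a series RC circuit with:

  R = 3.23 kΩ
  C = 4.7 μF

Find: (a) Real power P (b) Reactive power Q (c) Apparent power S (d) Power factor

Step 1 — Angular frequency: ω = 2π·f = 2π·50 = 314.2 rad/s.
Step 2 — Component impedances:
  R: Z = R = 3230 Ω
  C: Z = 1/(jωC) = -j/(ω·C) = 0 - j677.3 Ω
Step 3 — Series combination: Z_total = R + C = 3230 - j677.3 Ω = 3300∠-11.8° Ω.
Step 4 — Source phasor: V = 21.8∠165.9° V = -21.14 + j5.311 V.
Step 5 — Current: I = V / Z = -0.0066 + j0.0002603 A = 0.006606∠177.7° A.
Step 6 — Complex power: S = V·I* = 0.1409 - j0.02955 VA.
Step 7 — Real power: P = Re(S) = 0.1409 W.
Step 8 — Reactive power: Q = Im(S) = -0.02955 VAR.
Step 9 — Apparent power: |S| = 0.144 VA.
Step 10 — Power factor: PF = P/|S| = 0.9787 (leading).

(a) P = 0.1409 W  (b) Q = -0.02955 VAR  (c) S = 0.144 VA  (d) PF = 0.9787 (leading)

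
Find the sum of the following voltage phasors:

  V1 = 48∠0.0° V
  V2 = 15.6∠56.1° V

Step 1 — Convert each phasor to rectangular form:
  V1 = 48·(cos(0.0°) + j·sin(0.0°)) = 48 V
  V2 = 15.6·(cos(56.1°) + j·sin(56.1°)) = 8.701 + j12.95 V
Step 2 — Sum components: V_total = 56.7 + j12.95 V.
Step 3 — Convert to polar: |V_total| = 58.16 V, ∠V_total = 12.9°.

V_total = 58.16∠12.9° V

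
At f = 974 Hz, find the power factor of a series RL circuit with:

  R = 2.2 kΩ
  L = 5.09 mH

Step 1 — Angular frequency: ω = 2π·f = 2π·974 = 6120 rad/s.
Step 2 — Component impedances:
  R: Z = R = 2200 Ω
  L: Z = jωL = j·6120·0.00509 = 0 + j31.15 Ω
Step 3 — Series combination: Z_total = R + L = 2200 + j31.15 Ω = 2200∠0.8° Ω.
Step 4 — Power factor: PF = cos(φ) = Re(Z)/|Z| = 2200/2200.2 = 0.9999.
Step 5 — Type: Im(Z) = 31.15 ⇒ lagging (phase φ = 0.8°).

PF = 0.9999 (lagging, φ = 0.8°)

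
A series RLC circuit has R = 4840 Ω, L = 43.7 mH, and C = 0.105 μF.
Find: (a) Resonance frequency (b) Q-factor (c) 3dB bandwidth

Step 1 — Resonance: ω₀ = 1/√(LC) = 1/√(0.0437·1.05e-07) = 1.476e+04 rad/s.
Step 2 — f₀ = ω₀/(2π) = 2350 Hz.
Step 3 — Series Q: Q = ω₀L/R = 1.476e+04·0.0437/4840 = 0.1333.
Step 4 — Bandwidth: Δω = ω₀/Q = 1.108e+05 rad/s; BW = Δω/(2π) = 1.763e+04 Hz.

(a) f₀ = 2350 Hz  (b) Q = 0.1333  (c) BW = 1.763e+04 Hz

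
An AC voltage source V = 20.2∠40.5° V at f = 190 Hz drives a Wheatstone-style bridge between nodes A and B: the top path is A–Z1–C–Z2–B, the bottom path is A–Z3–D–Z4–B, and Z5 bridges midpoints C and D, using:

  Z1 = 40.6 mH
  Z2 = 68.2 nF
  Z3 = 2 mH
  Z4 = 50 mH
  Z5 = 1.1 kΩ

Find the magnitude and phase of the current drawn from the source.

Step 1 — Angular frequency: ω = 2π·f = 2π·190 = 1194 rad/s.
Step 2 — Component impedances:
  Z1: Z = jωL = j·1194·0.0406 = 0 + j48.47 Ω
  Z2: Z = 1/(jωC) = -j/(ω·C) = 0 - j1.228e+04 Ω
  Z3: Z = jωL = j·1194·0.002 = 0 + j2.388 Ω
  Z4: Z = jωL = j·1194·0.05 = 0 + j59.69 Ω
  Z5: Z = R = 1100 Ω
Step 3 — Bridge requires nodal analysis (the Z5 bridge couples midpoints C and D, so the two paths cannot be reduced to a simple series/parallel combination). Setting node B to ground and injecting 1 A at node A, the 3-node admittance system at A, C, D solves to V_A = Z_AB = 0.006356 + j62.39 Ω = 62.39∠90.0° Ω.
Step 4 — Source phasor: V = 20.2∠40.5° V = 15.36 + j13.12 V.
Step 5 — Ohm's law: I = V / Z_total = (15.36 + j13.12) / (0.006356 + j62.39) = 0.2103 - j0.2462 A.
Step 6 — Convert to polar: |I| = 0.3237 A, ∠I = -49.5°.

I = 0.3237∠-49.5° A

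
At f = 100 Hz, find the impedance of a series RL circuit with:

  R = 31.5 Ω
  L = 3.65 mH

Step 1 — Angular frequency: ω = 2π·f = 2π·100 = 628.3 rad/s.
Step 2 — Component impedances:
  R: Z = R = 31.5 Ω
  L: Z = jωL = j·628.3·0.00365 = 0 + j2.293 Ω
Step 3 — Series combination: Z_total = R + L = 31.5 + j2.293 Ω = 31.58∠4.2° Ω.

Z = 31.5 + j2.293 Ω = 31.58∠4.2° Ω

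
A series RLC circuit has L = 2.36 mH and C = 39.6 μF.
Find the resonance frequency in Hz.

Step 1 — Resonance condition Im(Z)=0 gives ω₀ = 1/√(LC).
Step 2 — ω₀ = 1/√(0.00236·3.96e-05) = 3271 rad/s.
Step 3 — f₀ = ω₀/(2π) = 520.6 Hz.

f₀ = 520.6 Hz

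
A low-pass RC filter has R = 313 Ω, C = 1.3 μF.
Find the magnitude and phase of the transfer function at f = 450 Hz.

Step 1 — Angular frequency: ω = 2π·450 = 2827 rad/s.
Step 2 — Transfer function: H(jω) = 1/(1 + jωRC).
Step 3 — Denominator: 1 + jωRC = 1 + j·2827·313·1.3e-06 = 1 + j1.15.
Step 4 — H = 0.4304 - j0.4951.
Step 5 — Magnitude: |H| = 0.656 (-3.7 dB); phase: φ = -49.0°.

|H| = 0.656 (-3.7 dB), φ = -49.0°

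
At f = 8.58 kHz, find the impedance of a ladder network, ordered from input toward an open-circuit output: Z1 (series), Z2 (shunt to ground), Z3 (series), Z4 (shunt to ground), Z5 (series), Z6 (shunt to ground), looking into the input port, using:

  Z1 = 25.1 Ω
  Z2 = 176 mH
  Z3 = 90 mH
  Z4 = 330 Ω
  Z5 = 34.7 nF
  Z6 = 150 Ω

Step 1 — Angular frequency: ω = 2π·f = 2π·8580 = 5.391e+04 rad/s.
Step 2 — Component impedances:
  Z1: Z = R = 25.1 Ω
  Z2: Z = jωL = j·5.391e+04·0.176 = 0 + j9488 Ω
  Z3: Z = jωL = j·5.391e+04·0.09 = 0 + j4852 Ω
  Z4: Z = R = 330 Ω
  Z5: Z = 1/(jωC) = -j/(ω·C) = 0 - j534.6 Ω
  Z6: Z = R = 150 Ω
Step 3 — Ladder network (open output): work backward from the far end, alternating series and parallel combinations. Z_in = 126.8 + j3162 Ω = 3165∠87.7° Ω.

Z = 126.8 + j3162 Ω = 3165∠87.7° Ω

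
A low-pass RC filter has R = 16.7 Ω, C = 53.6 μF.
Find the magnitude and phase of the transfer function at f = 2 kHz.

Step 1 — Angular frequency: ω = 2π·2000 = 1.257e+04 rad/s.
Step 2 — Transfer function: H(jω) = 1/(1 + jωRC).
Step 3 — Denominator: 1 + jωRC = 1 + j·1.257e+04·16.7·5.36e-05 = 1 + j11.25.
Step 4 — H = 0.007841 - j0.0882.
Step 5 — Magnitude: |H| = 0.08855 (-21.1 dB); phase: φ = -84.9°.

|H| = 0.08855 (-21.1 dB), φ = -84.9°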